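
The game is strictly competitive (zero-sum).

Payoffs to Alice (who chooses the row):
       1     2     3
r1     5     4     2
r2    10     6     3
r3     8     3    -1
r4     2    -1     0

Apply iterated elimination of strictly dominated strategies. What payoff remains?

Row r4 is strictly dominated by row r1 (5>2, 4>-1, 2>0); eliminate r4.
Row r1 is strictly dominated by row r2 (10>5, 6>4, 3>2); eliminate r1.
Column 1 is strictly dominated by 2 for Bob (6<10, 3<8); eliminate 1.
Row r3 is strictly dominated by row r2 (6>3, 3>-1); eliminate r3.
Column 2 is strictly dominated by 3 for Bob (3<6); eliminate 2.
Only (r2, 3) remains, with payoff 3.

3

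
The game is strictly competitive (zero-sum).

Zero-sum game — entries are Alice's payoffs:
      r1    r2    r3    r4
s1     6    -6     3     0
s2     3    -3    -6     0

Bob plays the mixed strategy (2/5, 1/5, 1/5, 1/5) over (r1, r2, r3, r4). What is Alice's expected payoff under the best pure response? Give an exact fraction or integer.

9/5

s1: (6)·(2/5) + (-6)·(1/5) + (3)·(1/5) + (0)·(1/5) = 9/5.
s2: (3)·(2/5) + (-3)·(1/5) + (-6)·(1/5) + (0)·(1/5) = -3/5.
The best pure response is s1 with expected payoff 9/5.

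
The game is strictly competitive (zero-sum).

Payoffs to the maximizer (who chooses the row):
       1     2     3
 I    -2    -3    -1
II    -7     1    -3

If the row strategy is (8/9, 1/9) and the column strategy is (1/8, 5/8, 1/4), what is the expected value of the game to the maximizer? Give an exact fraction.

-20/9

Against (1/8, 5/8, 1/4), each row's expected payoff is I: -19/8; II: -1.
Taking the (8/9, 1/9)-weighted average: (8/9)·(-19/8) + (1/9)·(-1) = -20/9.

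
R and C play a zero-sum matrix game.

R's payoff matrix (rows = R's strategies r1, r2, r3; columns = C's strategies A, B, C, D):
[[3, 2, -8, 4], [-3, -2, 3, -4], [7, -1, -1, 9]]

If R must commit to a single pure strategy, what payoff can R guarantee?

-1

The worst-case payoff for each row is r1: -8, r2: -4, r3: -1.
The best of these is -1.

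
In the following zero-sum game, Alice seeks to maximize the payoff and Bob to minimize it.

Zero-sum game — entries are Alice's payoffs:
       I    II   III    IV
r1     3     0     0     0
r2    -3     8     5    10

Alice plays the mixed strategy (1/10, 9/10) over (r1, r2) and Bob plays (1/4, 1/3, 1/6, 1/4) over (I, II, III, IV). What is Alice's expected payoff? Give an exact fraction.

24/5

Against (1/4, 1/3, 1/6, 1/4), each row's expected payoff is r1: 3/4; r2: 21/4.
Taking the (1/10, 9/10)-weighted average: (1/10)·(3/4) + (9/10)·(21/4) = 24/5.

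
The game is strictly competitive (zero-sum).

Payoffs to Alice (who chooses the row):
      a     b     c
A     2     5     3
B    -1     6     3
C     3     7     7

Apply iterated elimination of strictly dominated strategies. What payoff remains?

3

Column b is strictly dominated by a for Bob (2<5, -1<6, 3<7); eliminate b.
Row A is strictly dominated by row C (3>2, 7>3); eliminate A.
Row B is strictly dominated by row C (3>-1, 7>3); eliminate B.
Column c is strictly dominated by a for Bob (3<7); eliminate c.
Only (C, a) remains, with payoff 3.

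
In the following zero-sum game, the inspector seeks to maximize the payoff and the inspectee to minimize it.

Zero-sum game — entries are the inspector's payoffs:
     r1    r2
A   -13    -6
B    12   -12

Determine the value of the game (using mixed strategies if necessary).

Row minima are -13 and -12, so the inspector's maximin is -12; column maxima are 12 and -6, so the inspectee's minimax is -6. These differ, so the equilibrium is in mixed strategies.
Let the inspector play A with probability p. The inspectee is indifferent when −13p + 12(1−p) = −6p − 12(1−p), giving p = 24/31.
Let the inspectee play r1 with probability q. The inspector is indifferent when −13q − 6(1−q) = 12q − 12(1−q), giving q = 6/31.
The value is -13·(6/31) + (-6)·(25/31) = -228/31.

-228/31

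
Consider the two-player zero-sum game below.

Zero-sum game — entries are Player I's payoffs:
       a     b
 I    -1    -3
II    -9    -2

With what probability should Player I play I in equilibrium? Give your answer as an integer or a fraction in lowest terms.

Row minima are -3 and -9, so Player I's maximin is -3; column maxima are -1 and -2, so Player II's minimax is -2. These differ, so the equilibrium is in mixed strategies.
Let Player I play I with probability p. Player II is indifferent when −p − 9(1−p) = −3p − 2(1−p), giving p = 7/9.

7/9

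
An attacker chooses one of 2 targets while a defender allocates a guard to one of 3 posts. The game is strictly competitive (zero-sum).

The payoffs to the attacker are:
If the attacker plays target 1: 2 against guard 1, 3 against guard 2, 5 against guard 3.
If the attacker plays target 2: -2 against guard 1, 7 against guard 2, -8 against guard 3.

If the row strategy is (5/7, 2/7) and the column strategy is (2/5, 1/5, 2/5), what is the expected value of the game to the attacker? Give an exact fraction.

59/35

Against (2/5, 1/5, 2/5), each row's expected payoff is target 1: 17/5; target 2: -13/5.
Taking the (5/7, 2/7)-weighted average: (5/7)·(17/5) + (2/7)·(-13/5) = 59/35.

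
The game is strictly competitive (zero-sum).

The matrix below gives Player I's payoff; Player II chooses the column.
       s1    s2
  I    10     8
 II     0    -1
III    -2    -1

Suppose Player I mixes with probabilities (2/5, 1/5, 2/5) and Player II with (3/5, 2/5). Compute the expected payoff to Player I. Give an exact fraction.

74/25

Against (3/5, 2/5), each row's expected payoff is I: 46/5; II: -2/5; III: -8/5.
Taking the (2/5, 1/5, 2/5)-weighted average: (2/5)·(46/5) + (1/5)·(-2/5) + (2/5)·(-8/5) = 74/25.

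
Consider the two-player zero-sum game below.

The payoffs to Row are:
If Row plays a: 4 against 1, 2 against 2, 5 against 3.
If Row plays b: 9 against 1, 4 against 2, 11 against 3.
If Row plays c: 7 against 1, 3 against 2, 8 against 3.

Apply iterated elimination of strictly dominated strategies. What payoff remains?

Row a is strictly dominated by row b (9>4, 4>2, 11>5); eliminate a.
Row c is strictly dominated by row b (9>7, 4>3, 11>8); eliminate c.
Column 1 is strictly dominated by 2 for Column (4<9); eliminate 1.
Column 3 is strictly dominated by 2 for Column (4<11); eliminate 3.
Only (b, 2) remains, with payoff 4.

4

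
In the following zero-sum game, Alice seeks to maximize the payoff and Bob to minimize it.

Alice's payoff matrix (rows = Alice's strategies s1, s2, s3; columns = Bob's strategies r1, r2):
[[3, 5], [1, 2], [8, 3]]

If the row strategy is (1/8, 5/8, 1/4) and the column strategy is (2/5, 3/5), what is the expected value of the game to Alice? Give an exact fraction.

111/40

Against (2/5, 3/5), each row's expected payoff is s1: 21/5; s2: 8/5; s3: 5.
Taking the (1/8, 5/8, 1/4)-weighted average: (1/8)·(21/5) + (5/8)·(8/5) + (1/4)·(5) = 111/40.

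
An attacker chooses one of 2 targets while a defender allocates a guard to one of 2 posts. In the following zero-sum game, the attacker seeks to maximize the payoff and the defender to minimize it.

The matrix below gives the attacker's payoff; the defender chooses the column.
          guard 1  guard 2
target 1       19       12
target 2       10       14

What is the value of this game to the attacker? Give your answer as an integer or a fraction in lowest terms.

146/11

Row minima are 12 and 10, so the attacker's maximin is 12; column maxima are 19 and 14, so the defender's minimax is 14. These differ, so the equilibrium is in mixed strategies.
Let the attacker play target 1 with probability p. The defender is indifferent when 19p + 10(1−p) = 12p + 14(1−p), giving p = 4/11.
Let the defender play guard 1 with probability q. The attacker is indifferent when 19q + 12(1−q) = 10q + 14(1−q), giving q = 2/11.
The value is 19·(2/11) + (12)·(9/11) = 146/11.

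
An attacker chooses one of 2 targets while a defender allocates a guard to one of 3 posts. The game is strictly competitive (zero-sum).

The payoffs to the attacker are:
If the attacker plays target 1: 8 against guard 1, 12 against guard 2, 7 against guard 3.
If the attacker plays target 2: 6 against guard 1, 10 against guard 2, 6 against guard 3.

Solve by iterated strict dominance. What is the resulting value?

7

Column guard 2 is strictly dominated by guard 1 for the defender (8<12, 6<10); eliminate guard 2.
Row target 2 is strictly dominated by row target 1 (8>6, 7>6); eliminate target 2.
Column guard 1 is strictly dominated by guard 3 for the defender (7<8); eliminate guard 1.
Only (target 1, guard 3) remains, with payoff 7.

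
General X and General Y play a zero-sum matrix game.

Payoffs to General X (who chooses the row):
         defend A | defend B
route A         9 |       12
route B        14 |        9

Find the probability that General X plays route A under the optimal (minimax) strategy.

Row minima are 9 and 9, so General X's maximin is 9; column maxima are 14 and 12, so General Y's minimax is 12. These differ, so the equilibrium is in mixed strategies.
Let General X play route A with probability p. General Y is indifferent when 9p + 14(1−p) = 12p + 9(1−p), giving p = 5/8.

5/8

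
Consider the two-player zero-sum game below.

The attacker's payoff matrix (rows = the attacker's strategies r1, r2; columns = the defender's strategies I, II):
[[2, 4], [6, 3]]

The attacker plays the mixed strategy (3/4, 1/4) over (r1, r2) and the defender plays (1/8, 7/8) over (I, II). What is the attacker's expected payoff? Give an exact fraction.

117/32

Against (1/8, 7/8), each row's expected payoff is r1: 15/4; r2: 27/8.
Taking the (3/4, 1/4)-weighted average: (3/4)·(15/4) + (1/4)·(27/8) = 117/32.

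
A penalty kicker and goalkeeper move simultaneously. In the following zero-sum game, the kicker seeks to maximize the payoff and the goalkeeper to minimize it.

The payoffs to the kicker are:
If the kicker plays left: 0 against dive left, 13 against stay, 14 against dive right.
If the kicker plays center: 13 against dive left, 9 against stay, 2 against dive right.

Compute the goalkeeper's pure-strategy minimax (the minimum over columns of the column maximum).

13

The worst case (largest entry) in each column is dive left: 13, stay: 13, dive right: 14.
The best (smallest) of these is 13.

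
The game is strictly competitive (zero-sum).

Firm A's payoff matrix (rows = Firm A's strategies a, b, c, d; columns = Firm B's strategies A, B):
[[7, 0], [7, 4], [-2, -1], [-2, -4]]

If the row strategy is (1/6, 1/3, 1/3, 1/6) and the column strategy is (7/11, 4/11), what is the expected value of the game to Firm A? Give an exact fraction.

Against (7/11, 4/11), each row's expected payoff is a: 49/11; b: 65/11; c: -18/11; d: -30/11.
Taking the (1/6, 1/3, 1/3, 1/6)-weighted average: (1/6)·(49/11) + (1/3)·(65/11) + (1/3)·(-18/11) + (1/6)·(-30/11) = 113/66.

113/66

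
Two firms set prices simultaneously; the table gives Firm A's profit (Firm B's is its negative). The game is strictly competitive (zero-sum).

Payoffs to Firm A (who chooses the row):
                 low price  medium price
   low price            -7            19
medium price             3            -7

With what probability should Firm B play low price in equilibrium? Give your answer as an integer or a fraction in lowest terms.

Row minima are -7 and -7, so Firm A's maximin is -7; column maxima are 3 and 19, so Firm B's minimax is 3. These differ, so the equilibrium is in mixed strategies.
Let Firm B play low price with probability q. Firm A is indifferent when −7q + 19(1−q) = 3q − 7(1−q), giving q = 13/18.

13/18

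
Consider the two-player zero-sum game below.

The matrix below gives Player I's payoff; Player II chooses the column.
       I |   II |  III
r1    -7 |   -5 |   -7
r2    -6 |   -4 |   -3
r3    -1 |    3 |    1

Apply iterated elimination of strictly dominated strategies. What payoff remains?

-1

Column II is strictly dominated by I for Player II (-7<-5, -6<-4, -1<3); eliminate II.
Row r2 is strictly dominated by row r3 (-1>-6, 1>-3); eliminate r2.
Row r1 is strictly dominated by row r3 (-1>-7, 1>-7); eliminate r1.
Column III is strictly dominated by I for Player II (-1<1); eliminate III.
Only (r3, I) remains, with payoff -1.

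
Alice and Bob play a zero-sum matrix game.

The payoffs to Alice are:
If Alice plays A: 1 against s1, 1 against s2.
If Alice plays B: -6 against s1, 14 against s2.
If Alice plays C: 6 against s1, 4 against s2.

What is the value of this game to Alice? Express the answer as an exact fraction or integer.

Row A is strictly dominated by row C, so Alice never plays it.
The remaining 2×2 game on (B, C) × (s1, s2) has no saddle point. Let Alice play B with probability p; indifference gives −6p + 6(1−p) = 14p + 4(1−p), so p = 1/11.
Similarly Bob's optimal q on s1 is 5/11, and the value is -6·(5/11) + (14)·(6/11) = 54/11.

54/11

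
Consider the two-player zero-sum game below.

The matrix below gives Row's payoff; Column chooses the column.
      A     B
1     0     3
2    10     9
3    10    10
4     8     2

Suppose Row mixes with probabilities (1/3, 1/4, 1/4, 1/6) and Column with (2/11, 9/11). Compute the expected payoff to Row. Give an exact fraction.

Against (2/11, 9/11), each row's expected payoff is 1: 27/11; 2: 101/11; 3: 10; 4: 34/11.
Taking the (1/3, 1/4, 1/4, 1/6)-weighted average: (1/3)·(27/11) + (1/4)·(101/11) + (1/4)·(10) + (1/6)·(34/11) = 809/132.

809/132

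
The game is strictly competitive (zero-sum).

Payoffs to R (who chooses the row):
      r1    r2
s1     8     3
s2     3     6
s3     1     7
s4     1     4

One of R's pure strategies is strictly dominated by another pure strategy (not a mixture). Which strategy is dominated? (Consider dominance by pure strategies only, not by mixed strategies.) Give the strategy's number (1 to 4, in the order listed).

4

Compare s4 with s2: 3 > 1, 6 > 4.
So s2 strictly dominates s4 for R; s4 is strictly dominated.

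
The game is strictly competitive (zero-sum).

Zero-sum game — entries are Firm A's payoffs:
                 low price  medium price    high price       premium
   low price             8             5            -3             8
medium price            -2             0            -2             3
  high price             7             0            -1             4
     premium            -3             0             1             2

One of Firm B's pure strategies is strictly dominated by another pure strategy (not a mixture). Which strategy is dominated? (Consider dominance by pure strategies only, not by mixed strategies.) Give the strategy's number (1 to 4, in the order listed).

Firm B prefers columns that give Firm A less. Compare premium with medium price: 5 < 8, 0 < 3, 0 < 4, 0 < 2.
So medium price strictly dominates premium for Firm B; premium is strictly dominated.

4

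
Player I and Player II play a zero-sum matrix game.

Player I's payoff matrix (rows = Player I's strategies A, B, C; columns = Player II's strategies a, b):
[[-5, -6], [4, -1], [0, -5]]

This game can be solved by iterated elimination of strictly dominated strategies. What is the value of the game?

Column a is strictly dominated by b for Player II (-6<-5, -1<4, -5<0); eliminate a.
Row C is strictly dominated by row B (-1>-5); eliminate C.
Row A is strictly dominated by row B (-1>-6); eliminate A.
Only (B, b) remains, with payoff -1.

-1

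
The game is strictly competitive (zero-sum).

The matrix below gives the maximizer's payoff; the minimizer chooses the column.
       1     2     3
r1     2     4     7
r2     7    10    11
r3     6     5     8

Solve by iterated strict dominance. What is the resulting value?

Column 3 is strictly dominated by 1 for the minimizer (2<7, 7<11, 6<8); eliminate 3.
Row r1 is strictly dominated by row r2 (7>2, 10>4); eliminate r1.
Row r3 is strictly dominated by row r2 (7>6, 10>5); eliminate r3.
Column 2 is strictly dominated by 1 for the minimizer (7<10); eliminate 2.
Only (r2, 1) remains, with payoff 7.

7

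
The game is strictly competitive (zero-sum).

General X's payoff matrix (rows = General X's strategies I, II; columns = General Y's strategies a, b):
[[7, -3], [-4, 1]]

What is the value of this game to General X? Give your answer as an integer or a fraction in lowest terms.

Row minima are -3 and -4, so General X's maximin is -3; column maxima are 7 and 1, so General Y's minimax is 1. These differ, so the equilibrium is in mixed strategies.
Let General X play I with probability p. General Y is indifferent when 7p − 4(1−p) = −3p + (1−p), giving p = 1/3.
Let General Y play a with probability q. General X is indifferent when 7q − 3(1−q) = −4q + (1−q), giving q = 4/15.
The value is 7·(4/15) + (-3)·(11/15) = -1/3.

-1/3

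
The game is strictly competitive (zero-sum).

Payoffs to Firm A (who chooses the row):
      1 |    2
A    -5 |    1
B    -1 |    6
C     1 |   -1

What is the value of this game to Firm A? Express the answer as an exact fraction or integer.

Row A is strictly dominated by row B, so Firm A never plays it.
The remaining 2×2 game on (B, C) × (1, 2) has no saddle point. Let Firm A play B with probability p; indifference gives −p + (1−p) = 6p − (1−p), so p = 2/9.
Similarly Firm B's optimal q on 1 is 7/9, and the value is -1·(7/9) + (6)·(2/9) = 5/9.

5/9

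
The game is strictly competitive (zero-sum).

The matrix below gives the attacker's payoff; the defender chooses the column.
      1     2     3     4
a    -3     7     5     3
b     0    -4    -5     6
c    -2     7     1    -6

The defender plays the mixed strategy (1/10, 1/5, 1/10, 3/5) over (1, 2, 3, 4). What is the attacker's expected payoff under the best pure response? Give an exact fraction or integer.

a: (-3)·(1/10) + (7)·(1/5) + (5)·(1/10) + (3)·(3/5) = 17/5.
b: (0)·(1/10) + (-4)·(1/5) + (-5)·(1/10) + (6)·(3/5) = 23/10.
c: (-2)·(1/10) + (7)·(1/5) + (1)·(1/10) + (-6)·(3/5) = -23/10.
The best pure response is a with expected payoff 17/5.

17/5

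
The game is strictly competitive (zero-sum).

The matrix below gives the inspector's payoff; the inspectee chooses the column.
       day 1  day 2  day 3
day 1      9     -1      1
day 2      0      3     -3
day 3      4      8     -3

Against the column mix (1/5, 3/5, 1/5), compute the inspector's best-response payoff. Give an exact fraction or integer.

5

day 1: (9)·(1/5) + (-1)·(3/5) + (1)·(1/5) = 7/5.
day 2: (0)·(1/5) + (3)·(3/5) + (-3)·(1/5) = 6/5.
day 3: (4)·(1/5) + (8)·(3/5) + (-3)·(1/5) = 5.
The best pure response is day 3 with expected payoff 5.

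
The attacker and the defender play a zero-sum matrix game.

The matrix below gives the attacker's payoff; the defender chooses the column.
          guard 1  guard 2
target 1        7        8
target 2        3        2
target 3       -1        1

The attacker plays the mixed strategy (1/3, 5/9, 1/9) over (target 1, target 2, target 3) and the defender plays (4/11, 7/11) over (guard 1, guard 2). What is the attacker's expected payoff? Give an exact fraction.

35/9

Against (4/11, 7/11), each row's expected payoff is target 1: 84/11; target 2: 26/11; target 3: 3/11.
Taking the (1/3, 5/9, 1/9)-weighted average: (1/3)·(84/11) + (5/9)·(26/11) + (1/9)·(3/11) = 35/9.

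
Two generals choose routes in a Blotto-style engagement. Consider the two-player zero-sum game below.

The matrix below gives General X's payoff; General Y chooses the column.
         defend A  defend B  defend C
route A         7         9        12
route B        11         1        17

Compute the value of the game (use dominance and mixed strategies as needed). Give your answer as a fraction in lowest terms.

Column defend C is strictly dominated by defend A for General Y (it gives General X more in every row).
The remaining 2×2 game on (route A, route B) × (defend A, defend B) has no saddle point. Let General X play route A with probability p; indifference gives 7p + 11(1−p) = 9p + (1−p), so p = 5/6.
Similarly General Y's optimal q on defend A is 2/3, and the value is 7·(2/3) + (9)·(1/3) = 23/3.

23/3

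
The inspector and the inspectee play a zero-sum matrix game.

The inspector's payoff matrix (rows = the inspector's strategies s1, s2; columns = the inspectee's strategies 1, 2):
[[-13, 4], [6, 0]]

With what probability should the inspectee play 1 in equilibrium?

4/23

Row minima are -13 and 0, so the inspector's maximin is 0; column maxima are 6 and 4, so the inspectee's minimax is 4. These differ, so the equilibrium is in mixed strategies.
Let the inspectee play 1 with probability q. The inspector is indifferent when −13q + 4(1−q) = 6q, giving q = 4/23.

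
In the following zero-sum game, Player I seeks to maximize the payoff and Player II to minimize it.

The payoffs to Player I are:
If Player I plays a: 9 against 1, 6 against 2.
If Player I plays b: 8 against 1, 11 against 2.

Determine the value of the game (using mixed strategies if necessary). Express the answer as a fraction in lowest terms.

17/2

Row minima are 6 and 8, so Player I's maximin is 8; column maxima are 9 and 11, so Player II's minimax is 9. These differ, so the equilibrium is in mixed strategies.
Let Player I play a with probability p. Player II is indifferent when 9p + 8(1−p) = 6p + 11(1−p), giving p = 1/2.
Let Player II play 1 with probability q. Player I is indifferent when 9q + 6(1−q) = 8q + 11(1−q), giving q = 5/6.
The value is 9·(5/6) + (6)·(1/6) = 17/2.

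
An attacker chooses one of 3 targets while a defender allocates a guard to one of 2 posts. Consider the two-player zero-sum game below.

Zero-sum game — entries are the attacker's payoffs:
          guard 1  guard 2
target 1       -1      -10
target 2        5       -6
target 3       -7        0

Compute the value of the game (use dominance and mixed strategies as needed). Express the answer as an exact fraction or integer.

-7/3

Row target 1 is strictly dominated by row target 2, so the attacker never plays it.
The remaining 2×2 game on (target 2, target 3) × (guard 1, guard 2) has no saddle point. Let the attacker play target 2 with probability p; indifference gives 5p − 7(1−p) = −6p, so p = 7/18.
Similarly the defender's optimal q on guard 1 is 1/3, and the value is 5·(1/3) + (-6)·(2/3) = -7/3.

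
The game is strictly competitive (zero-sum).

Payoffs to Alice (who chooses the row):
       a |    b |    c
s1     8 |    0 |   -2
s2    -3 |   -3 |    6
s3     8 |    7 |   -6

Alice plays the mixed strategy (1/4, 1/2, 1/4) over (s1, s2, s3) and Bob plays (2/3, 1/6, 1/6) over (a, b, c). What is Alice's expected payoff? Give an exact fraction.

Against (2/3, 1/6, 1/6), each row's expected payoff is s1: 5; s2: -3/2; s3: 11/2.
Taking the (1/4, 1/2, 1/4)-weighted average: (1/4)·(5) + (1/2)·(-3/2) + (1/4)·(11/2) = 15/8.

15/8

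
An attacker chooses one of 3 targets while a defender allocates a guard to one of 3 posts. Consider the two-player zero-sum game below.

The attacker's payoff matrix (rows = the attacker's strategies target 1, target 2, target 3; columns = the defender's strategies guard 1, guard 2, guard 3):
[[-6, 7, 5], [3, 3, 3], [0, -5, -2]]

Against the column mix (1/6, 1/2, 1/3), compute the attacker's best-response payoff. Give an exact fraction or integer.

target 1: (-6)·(1/6) + (7)·(1/2) + (5)·(1/3) = 25/6.
target 2: (3)·(1/6) + (3)·(1/2) + (3)·(1/3) = 3.
target 3: (0)·(1/6) + (-5)·(1/2) + (-2)·(1/3) = -19/6.
The best pure response is target 1 with expected payoff 25/6.

25/6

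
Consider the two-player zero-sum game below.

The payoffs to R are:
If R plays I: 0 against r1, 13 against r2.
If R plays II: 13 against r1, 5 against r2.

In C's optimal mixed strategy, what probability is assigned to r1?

8/21

Row minima are 0 and 5, so R's maximin is 5; column maxima are 13 and 13, so C's minimax is 13. These differ, so the equilibrium is in mixed strategies.
Let C play r1 with probability q. R is indifferent when 13(1−q) = 13q + 5(1−q), giving q = 8/21.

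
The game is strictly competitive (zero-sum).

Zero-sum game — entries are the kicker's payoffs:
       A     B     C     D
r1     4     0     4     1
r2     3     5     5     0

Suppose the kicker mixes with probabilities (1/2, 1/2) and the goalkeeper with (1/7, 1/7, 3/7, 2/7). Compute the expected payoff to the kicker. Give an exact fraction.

41/14

Against (1/7, 1/7, 3/7, 2/7), each row's expected payoff is r1: 18/7; r2: 23/7.
Taking the (1/2, 1/2)-weighted average: (1/2)·(18/7) + (1/2)·(23/7) = 41/14.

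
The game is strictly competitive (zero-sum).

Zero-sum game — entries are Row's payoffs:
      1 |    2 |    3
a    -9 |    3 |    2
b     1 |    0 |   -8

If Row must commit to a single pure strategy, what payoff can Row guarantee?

-8

The worst-case payoff for each row is a: -9, b: -8.
The best of these is -8.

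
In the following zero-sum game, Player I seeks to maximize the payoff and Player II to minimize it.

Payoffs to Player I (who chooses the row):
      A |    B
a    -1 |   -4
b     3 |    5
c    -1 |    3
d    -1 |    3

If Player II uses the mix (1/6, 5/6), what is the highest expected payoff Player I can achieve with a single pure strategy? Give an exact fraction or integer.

a: (-1)·(1/6) + (-4)·(5/6) = -7/2.
b: (3)·(1/6) + (5)·(5/6) = 14/3.
c: (-1)·(1/6) + (3)·(5/6) = 7/3.
d: (-1)·(1/6) + (3)·(5/6) = 7/3.
The best pure response is b with expected payoff 14/3.

14/3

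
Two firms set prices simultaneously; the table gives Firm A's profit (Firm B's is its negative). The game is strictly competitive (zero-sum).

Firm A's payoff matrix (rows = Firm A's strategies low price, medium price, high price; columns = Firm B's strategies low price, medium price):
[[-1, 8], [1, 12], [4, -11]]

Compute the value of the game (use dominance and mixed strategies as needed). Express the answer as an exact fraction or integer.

59/26

Row low price is strictly dominated by row medium price, so Firm A never plays it.
The remaining 2×2 game on (medium price, high price) × (low price, medium price) has no saddle point. Let Firm A play medium price with probability p; indifference gives p + 4(1−p) = 12p − 11(1−p), so p = 15/26.
Similarly Firm B's optimal q on low price is 23/26, and the value is 1·(23/26) + (12)·(3/26) = 59/26.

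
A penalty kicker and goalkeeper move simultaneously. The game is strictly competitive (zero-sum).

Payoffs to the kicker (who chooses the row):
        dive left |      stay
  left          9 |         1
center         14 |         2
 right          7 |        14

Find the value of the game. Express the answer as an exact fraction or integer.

Row left is strictly dominated by row center, so the kicker never plays it.
The remaining 2×2 game on (center, right) × (dive left, stay) has no saddle point. Let the kicker play center with probability p; indifference gives 14p + 7(1−p) = 2p + 14(1−p), so p = 7/19.
Similarly the goalkeeper's optimal q on dive left is 12/19, and the value is 14·(12/19) + (2)·(7/19) = 182/19.

182/19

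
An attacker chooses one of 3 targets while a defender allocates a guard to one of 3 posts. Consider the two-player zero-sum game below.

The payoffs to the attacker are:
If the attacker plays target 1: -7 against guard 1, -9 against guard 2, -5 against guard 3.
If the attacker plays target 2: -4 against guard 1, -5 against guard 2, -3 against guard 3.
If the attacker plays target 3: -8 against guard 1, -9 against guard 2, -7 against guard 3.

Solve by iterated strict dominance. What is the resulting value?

Row target 1 is strictly dominated by row target 2 (-4>-7, -5>-9, -3>-5); eliminate target 1.
Column guard 1 is strictly dominated by guard 2 for the defender (-5<-4, -9<-8); eliminate guard 1.
Row target 3 is strictly dominated by row target 2 (-5>-9, -3>-7); eliminate target 3.
Column guard 3 is strictly dominated by guard 2 for the defender (-5<-3); eliminate guard 3.
Only (target 2, guard 2) remains, with payoff -5.

-5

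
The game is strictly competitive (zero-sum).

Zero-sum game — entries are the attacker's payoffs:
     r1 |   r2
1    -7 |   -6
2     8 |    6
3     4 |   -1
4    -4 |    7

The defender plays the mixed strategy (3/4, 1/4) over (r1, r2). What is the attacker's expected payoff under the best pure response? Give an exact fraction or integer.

1: (-7)·(3/4) + (-6)·(1/4) = -27/4.
2: (8)·(3/4) + (6)·(1/4) = 15/2.
3: (4)·(3/4) + (-1)·(1/4) = 11/4.
4: (-4)·(3/4) + (7)·(1/4) = -5/4.
The best pure response is 2 with expected payoff 15/2.

15/2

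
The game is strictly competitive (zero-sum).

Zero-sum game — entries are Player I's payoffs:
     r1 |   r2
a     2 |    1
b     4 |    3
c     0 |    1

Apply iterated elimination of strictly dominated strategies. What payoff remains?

Row c is strictly dominated by row b (4>0, 3>1); eliminate c.
Column r1 is strictly dominated by r2 for Player II (1<2, 3<4); eliminate r1.
Row a is strictly dominated by row b (3>1); eliminate a.
Only (b, r2) remains, with payoff 3.

3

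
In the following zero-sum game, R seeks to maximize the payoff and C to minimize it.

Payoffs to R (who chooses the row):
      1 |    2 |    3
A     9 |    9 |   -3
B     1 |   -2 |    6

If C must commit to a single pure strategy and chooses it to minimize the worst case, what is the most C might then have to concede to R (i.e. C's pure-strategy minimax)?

The worst case (largest entry) in each column is 1: 9, 2: 9, 3: 6.
The best (smallest) of these is 6.

6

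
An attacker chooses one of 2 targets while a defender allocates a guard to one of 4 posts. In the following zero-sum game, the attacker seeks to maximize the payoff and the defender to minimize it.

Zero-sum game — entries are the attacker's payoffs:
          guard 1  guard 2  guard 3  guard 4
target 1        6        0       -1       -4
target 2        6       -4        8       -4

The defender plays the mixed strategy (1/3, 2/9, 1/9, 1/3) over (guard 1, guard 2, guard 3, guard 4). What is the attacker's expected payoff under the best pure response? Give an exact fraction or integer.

2/3

target 1: (6)·(1/3) + (0)·(2/9) + (-1)·(1/9) + (-4)·(1/3) = 5/9.
target 2: (6)·(1/3) + (-4)·(2/9) + (8)·(1/9) + (-4)·(1/3) = 2/3.
The best pure response is target 2 with expected payoff 2/3.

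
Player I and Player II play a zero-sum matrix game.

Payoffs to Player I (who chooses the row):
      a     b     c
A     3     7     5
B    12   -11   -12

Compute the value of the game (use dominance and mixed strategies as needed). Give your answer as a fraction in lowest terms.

Column b is strictly dominated by c for Player II (it gives Player I more in every row).
The remaining 2×2 game on (A, B) × (a, c) has no saddle point. Let Player I play A with probability p; indifference gives 3p + 12(1−p) = 5p − 12(1−p), so p = 12/13.
Similarly Player II's optimal q on a is 17/26, and the value is 3·(17/26) + (5)·(9/26) = 48/13.

48/13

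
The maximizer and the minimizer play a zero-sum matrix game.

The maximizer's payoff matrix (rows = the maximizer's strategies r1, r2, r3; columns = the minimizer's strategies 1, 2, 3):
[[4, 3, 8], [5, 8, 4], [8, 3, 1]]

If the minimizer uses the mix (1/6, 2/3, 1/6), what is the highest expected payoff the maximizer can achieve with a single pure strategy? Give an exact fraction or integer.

41/6

r1: (4)·(1/6) + (3)·(2/3) + (8)·(1/6) = 4.
r2: (5)·(1/6) + (8)·(2/3) + (4)·(1/6) = 41/6.
r3: (8)·(1/6) + (3)·(2/3) + (1)·(1/6) = 7/2.
The best pure response is r2 with expected payoff 41/6.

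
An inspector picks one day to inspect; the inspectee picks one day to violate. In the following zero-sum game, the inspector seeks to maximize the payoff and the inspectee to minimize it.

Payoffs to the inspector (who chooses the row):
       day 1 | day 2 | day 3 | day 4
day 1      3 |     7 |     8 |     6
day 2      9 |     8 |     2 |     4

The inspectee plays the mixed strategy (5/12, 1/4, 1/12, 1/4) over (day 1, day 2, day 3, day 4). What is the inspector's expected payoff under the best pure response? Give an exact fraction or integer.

83/12

day 1: (3)·(5/12) + (7)·(1/4) + (8)·(1/12) + (6)·(1/4) = 31/6.
day 2: (9)·(5/12) + (8)·(1/4) + (2)·(1/12) + (4)·(1/4) = 83/12.
The best pure response is day 2 with expected payoff 83/12.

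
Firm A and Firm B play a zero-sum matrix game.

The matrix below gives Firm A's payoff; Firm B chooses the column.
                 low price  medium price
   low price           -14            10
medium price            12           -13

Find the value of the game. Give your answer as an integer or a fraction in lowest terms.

Row minima are -14 and -13, so Firm A's maximin is -13; column maxima are 12 and 10, so Firm B's minimax is 10. These differ, so the equilibrium is in mixed strategies.
Let Firm A play low price with probability p. Firm B is indifferent when −14p + 12(1−p) = 10p − 13(1−p), giving p = 25/49.
Let Firm B play low price with probability q. Firm A is indifferent when −14q + 10(1−q) = 12q − 13(1−q), giving q = 23/49.
The value is -14·(23/49) + (10)·(26/49) = -62/49.

-62/49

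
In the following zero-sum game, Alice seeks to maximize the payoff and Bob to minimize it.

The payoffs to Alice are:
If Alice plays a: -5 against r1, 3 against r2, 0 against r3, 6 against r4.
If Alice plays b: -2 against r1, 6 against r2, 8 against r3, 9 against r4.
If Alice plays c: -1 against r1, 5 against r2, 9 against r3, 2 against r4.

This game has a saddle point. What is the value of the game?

-1

Row minima: -5, -2, -1 → Alice's maximin is -1.
Column maxima: -1, 6, 9, 9 → Bob's minimax is -1.
They coincide at (c, r1), so the value is -1.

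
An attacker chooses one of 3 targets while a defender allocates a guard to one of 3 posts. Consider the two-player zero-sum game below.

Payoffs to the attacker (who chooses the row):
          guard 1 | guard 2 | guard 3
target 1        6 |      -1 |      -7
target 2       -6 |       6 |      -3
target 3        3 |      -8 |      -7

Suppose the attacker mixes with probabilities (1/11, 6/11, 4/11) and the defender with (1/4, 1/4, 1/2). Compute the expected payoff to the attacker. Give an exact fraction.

-11/4

Against (1/4, 1/4, 1/2), each row's expected payoff is target 1: -9/4; target 2: -3/2; target 3: -19/4.
Taking the (1/11, 6/11, 4/11)-weighted average: (1/11)·(-9/4) + (6/11)·(-3/2) + (4/11)·(-19/4) = -11/4.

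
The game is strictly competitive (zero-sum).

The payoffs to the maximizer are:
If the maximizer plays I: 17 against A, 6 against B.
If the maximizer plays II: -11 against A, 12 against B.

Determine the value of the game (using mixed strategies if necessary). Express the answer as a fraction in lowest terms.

Row minima are 6 and -11, so the maximizer's maximin is 6; column maxima are 17 and 12, so the minimizer's minimax is 12. These differ, so the equilibrium is in mixed strategies.
Let the maximizer play I with probability p. The minimizer is indifferent when 17p − 11(1−p) = 6p + 12(1−p), giving p = 23/34.
Let the minimizer play A with probability q. The maximizer is indifferent when 17q + 6(1−q) = −11q + 12(1−q), giving q = 3/17.
The value is 17·(3/17) + (6)·(14/17) = 135/17.

135/17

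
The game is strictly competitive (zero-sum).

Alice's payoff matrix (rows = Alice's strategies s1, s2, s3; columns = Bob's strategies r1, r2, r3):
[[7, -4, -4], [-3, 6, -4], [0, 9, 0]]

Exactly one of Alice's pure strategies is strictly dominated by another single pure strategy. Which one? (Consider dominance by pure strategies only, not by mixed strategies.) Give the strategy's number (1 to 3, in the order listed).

Compare s2 with s3: 0 > -3, 9 > 6, 0 > -4.
So s3 strictly dominates s2 for Alice; s2 is strictly dominated.

2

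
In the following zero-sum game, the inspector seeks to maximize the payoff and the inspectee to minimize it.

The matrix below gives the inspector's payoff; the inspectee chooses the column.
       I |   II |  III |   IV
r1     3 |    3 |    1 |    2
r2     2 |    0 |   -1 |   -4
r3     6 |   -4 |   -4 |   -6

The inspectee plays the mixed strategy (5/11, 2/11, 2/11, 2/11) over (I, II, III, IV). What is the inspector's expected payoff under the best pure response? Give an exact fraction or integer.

r1: (3)·(5/11) + (3)·(2/11) + (1)·(2/11) + (2)·(2/11) = 27/11.
r2: (2)·(5/11) + (0)·(2/11) + (-1)·(2/11) + (-4)·(2/11) = 0.
r3: (6)·(5/11) + (-4)·(2/11) + (-4)·(2/11) + (-6)·(2/11) = 2/11.
The best pure response is r1 with expected payoff 27/11.

27/11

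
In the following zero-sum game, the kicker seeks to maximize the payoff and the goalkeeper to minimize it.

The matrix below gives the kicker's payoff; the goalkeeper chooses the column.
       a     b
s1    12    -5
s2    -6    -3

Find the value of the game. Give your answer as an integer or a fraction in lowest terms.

Row minima are -5 and -6, so the kicker's maximin is -5; column maxima are 12 and -3, so the goalkeeper's minimax is -3. These differ, so the equilibrium is in mixed strategies.
Let the kicker play s1 with probability p. The goalkeeper is indifferent when 12p − 6(1−p) = −5p − 3(1−p), giving p = 3/20.
Let the goalkeeper play a with probability q. The kicker is indifferent when 12q − 5(1−q) = −6q − 3(1−q), giving q = 1/10.
The value is 12·(1/10) + (-5)·(9/10) = -33/10.

-33/10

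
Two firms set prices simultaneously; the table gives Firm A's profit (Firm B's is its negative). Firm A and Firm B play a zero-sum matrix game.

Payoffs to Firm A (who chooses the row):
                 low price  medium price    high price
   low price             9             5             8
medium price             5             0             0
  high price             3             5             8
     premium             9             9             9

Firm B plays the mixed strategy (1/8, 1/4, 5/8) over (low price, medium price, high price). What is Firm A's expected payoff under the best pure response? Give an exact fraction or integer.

low price: (9)·(1/8) + (5)·(1/4) + (8)·(5/8) = 59/8.
medium price: (5)·(1/8) + (0)·(1/4) + (0)·(5/8) = 5/8.
high price: (3)·(1/8) + (5)·(1/4) + (8)·(5/8) = 53/8.
premium: (9)·(1/8) + (9)·(1/4) + (9)·(5/8) = 9.
The best pure response is premium with expected payoff 9.

9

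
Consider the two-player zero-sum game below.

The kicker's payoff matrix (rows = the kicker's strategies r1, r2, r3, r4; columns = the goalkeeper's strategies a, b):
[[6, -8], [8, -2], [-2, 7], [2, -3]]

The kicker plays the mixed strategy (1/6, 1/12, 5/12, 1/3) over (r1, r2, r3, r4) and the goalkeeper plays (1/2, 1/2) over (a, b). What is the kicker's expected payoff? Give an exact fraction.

23/24

Against (1/2, 1/2), each row's expected payoff is r1: -1; r2: 3; r3: 5/2; r4: -1/2.
Taking the (1/6, 1/12, 5/12, 1/3)-weighted average: (1/6)·(-1) + (1/12)·(3) + (5/12)·(5/2) + (1/3)·(-1/2) = 23/24.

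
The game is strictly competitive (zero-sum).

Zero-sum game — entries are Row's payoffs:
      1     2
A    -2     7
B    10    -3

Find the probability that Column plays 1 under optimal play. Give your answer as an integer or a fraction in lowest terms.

Row minima are -2 and -3, so Row's maximin is -2; column maxima are 10 and 7, so Column's minimax is 7. These differ, so the equilibrium is in mixed strategies.
Let Column play 1 with probability q. Row is indifferent when −2q + 7(1−q) = 10q − 3(1−q), giving q = 5/11.

5/11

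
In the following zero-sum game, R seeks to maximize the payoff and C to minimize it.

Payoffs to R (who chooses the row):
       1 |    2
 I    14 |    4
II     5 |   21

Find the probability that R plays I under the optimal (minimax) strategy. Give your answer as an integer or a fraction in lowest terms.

Row minima are 4 and 5, so R's maximin is 5; column maxima are 14 and 21, so C's minimax is 14. These differ, so the equilibrium is in mixed strategies.
Let R play I with probability p. C is indifferent when 14p + 5(1−p) = 4p + 21(1−p), giving p = 8/13.

8/13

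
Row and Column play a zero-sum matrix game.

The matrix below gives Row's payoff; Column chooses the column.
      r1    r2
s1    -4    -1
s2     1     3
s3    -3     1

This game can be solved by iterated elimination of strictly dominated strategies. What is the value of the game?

Row s3 is strictly dominated by row s2 (1>-3, 3>1); eliminate s3.
Column r2 is strictly dominated by r1 for Column (-4<-1, 1<3); eliminate r2.
Row s1 is strictly dominated by row s2 (1>-4); eliminate s1.
Only (s2, r1) remains, with payoff 1.

1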